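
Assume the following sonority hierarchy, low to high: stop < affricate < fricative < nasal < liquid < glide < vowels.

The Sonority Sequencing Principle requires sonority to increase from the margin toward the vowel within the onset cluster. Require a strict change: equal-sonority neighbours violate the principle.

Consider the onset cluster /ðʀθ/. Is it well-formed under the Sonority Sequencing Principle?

/ð/ — fricative, sonority 3.
/ʀ/ — liquid, sonority 5.
/θ/ — fricative, sonority 3.
The profile is 3-5-3. Between /ʀ/ (5) and /θ/ (3) sonority does not rise, so the cluster violates the SSP.

no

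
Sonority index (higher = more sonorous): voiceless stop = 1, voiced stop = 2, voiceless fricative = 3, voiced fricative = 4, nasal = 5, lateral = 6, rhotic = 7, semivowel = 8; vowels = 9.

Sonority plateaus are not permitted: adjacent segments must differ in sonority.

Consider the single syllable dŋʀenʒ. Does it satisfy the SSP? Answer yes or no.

Onset: /d/ is a voiced stop (sonority 2), /ŋ/ is a nasal (sonority 5), /ʀ/ is a rhotic (sonority 7); then the nucleus /e/ (sonority 9).
Onset profile 2-5-7-9 — rises to the nucleus.
Coda: /n/ is a nasal (sonority 5), /ʒ/ is a voiced fricative (sonority 4).
Coda profile 9-5-4 — falls from the nucleus.

yes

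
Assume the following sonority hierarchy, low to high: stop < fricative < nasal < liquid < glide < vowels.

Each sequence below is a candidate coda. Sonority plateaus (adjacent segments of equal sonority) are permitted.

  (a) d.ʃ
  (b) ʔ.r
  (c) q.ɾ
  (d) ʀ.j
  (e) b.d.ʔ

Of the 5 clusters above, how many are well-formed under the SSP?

1

(a) sonority 1-2: ill-formed.
(b) sonority 1-4: ill-formed.
(c) sonority 1-4: ill-formed.
(d) sonority 4-5: ill-formed.
(e) sonority 1-1-1: well-formed.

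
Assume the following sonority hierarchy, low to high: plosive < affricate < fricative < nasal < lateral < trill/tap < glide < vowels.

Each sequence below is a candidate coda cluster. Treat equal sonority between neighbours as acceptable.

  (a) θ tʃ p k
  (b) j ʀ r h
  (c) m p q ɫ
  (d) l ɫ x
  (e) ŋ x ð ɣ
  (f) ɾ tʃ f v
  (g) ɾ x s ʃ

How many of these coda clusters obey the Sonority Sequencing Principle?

(a) 3-2-1-1 → obeys
(b) 7-6-6-3 → obeys
(c) 4-1-1-5 → violates
(d) 5-5-3 → obeys
(e) 4-3-3-3 → obeys
(f) 6-2-3-3 → violates
(g) 6-3-3-3 → obeys

5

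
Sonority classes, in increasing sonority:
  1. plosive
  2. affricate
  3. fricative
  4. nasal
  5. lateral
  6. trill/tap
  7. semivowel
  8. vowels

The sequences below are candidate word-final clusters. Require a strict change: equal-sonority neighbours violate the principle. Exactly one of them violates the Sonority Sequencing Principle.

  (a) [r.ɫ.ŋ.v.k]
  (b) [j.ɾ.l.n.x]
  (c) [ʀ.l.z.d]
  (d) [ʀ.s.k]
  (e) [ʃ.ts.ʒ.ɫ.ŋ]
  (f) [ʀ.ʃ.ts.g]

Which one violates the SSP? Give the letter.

(a) 6-5-4-3-1 → obeys
(b) 7-6-5-4-3 → obeys
(c) 6-5-3-1 → obeys
(d) 6-3-1 → obeys
(e) 3-2-3-5-4 → violates
(f) 6-3-2-1 → obeys

e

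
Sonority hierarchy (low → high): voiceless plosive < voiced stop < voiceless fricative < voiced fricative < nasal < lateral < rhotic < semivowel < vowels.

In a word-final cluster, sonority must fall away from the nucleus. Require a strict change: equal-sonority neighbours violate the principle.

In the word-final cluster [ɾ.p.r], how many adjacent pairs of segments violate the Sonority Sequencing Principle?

1

/ɾ/ is a rhotic (sonority 7).
/p/ is a voiceless plosive (sonority 1).
/r/ is a rhotic (sonority 7).
/ɾ/→/p/: 7→1 (falls) — ok.
/p/→/r/: 1→7 (does not fall) — violation.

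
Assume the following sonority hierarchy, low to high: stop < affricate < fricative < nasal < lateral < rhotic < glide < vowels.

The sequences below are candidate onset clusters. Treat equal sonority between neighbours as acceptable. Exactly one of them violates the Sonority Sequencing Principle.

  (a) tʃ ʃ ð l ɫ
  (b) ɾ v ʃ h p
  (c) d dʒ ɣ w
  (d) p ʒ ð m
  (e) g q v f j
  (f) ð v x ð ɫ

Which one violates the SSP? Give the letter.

b

(a) tʃ ʃ ð l ɫ: profile 2-3-3-5-5 — obeys.
(b) ɾ v ʃ h p: profile 6-3-3-3-1 — violates.
(c) d dʒ ɣ w: profile 1-2-3-7 — obeys.
(d) p ʒ ð m: profile 1-3-3-4 — obeys.
(e) g q v f j: profile 1-1-3-3-7 — obeys.
(f) ð v x ð ɫ: profile 3-3-3-3-5 — obeys.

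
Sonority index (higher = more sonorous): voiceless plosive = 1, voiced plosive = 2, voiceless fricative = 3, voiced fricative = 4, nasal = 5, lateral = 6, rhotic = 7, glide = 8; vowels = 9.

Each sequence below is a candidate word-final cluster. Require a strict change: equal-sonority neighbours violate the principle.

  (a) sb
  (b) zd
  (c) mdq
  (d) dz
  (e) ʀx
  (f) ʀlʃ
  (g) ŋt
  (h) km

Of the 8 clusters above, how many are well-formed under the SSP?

(a) sonority 3-2: well-formed.
(b) sonority 4-2: well-formed.
(c) sonority 5-2-1: well-formed.
(d) sonority 2-4: ill-formed.
(e) sonority 7-3: well-formed.
(f) sonority 7-6-3: well-formed.
(g) sonority 5-1: well-formed.
(h) sonority 1-5: ill-formed.

6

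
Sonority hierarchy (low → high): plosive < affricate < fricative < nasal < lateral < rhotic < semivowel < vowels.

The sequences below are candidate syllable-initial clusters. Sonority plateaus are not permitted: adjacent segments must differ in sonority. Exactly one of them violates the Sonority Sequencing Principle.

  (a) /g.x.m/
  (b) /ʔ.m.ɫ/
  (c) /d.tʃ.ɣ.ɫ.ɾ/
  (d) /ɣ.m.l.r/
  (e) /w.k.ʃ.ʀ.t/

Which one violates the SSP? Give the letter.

(a) sonority 1-3-4: well-formed.
(b) sonority 1-4-5: well-formed.
(c) sonority 1-2-3-5-6: well-formed.
(d) sonority 3-4-5-6: well-formed.
(e) sonority 7-1-3-6-1: ill-formed.

e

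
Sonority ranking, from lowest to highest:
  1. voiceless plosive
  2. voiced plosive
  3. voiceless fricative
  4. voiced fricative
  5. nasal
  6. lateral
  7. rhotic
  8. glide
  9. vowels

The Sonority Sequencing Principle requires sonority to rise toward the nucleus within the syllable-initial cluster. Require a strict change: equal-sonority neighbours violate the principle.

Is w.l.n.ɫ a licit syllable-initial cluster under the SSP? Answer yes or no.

no

/w/ is a glide (sonority 8).
/l/ is a lateral (sonority 6).
/n/ is a nasal (sonority 5).
/ɫ/ is a lateral (sonority 6).
The profile is 8-6-5-6. Between /w/ (8) and /l/ (6) sonority does not rise, so the cluster violates the SSP.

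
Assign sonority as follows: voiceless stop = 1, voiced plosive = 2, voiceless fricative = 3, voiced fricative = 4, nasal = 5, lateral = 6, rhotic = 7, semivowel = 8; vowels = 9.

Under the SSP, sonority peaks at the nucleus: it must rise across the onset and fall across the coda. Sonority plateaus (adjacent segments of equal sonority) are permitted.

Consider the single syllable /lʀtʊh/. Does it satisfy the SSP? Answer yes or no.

Onset: /l/ is a lateral (sonority 6), /ʀ/ is a rhotic (sonority 7), /t/ is a voiceless stop (sonority 1); then the nucleus /ʊ/ (sonority 9).
Onset profile 6-7-1-9 — does not rise throughout.
Coda: /h/ is a voiceless fricative (sonority 3).
Coda profile 9-3 — falls from the nucleus.

no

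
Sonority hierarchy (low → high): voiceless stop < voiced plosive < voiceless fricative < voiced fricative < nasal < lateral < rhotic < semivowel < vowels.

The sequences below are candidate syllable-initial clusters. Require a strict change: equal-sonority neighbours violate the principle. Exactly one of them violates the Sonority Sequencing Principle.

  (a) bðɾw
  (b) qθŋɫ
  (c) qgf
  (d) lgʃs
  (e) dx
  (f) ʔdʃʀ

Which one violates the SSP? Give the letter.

d

(a) bðɾw: profile 2-4-7-8 — obeys.
(b) qθŋɫ: profile 1-3-5-6 — obeys.
(c) qgf: profile 1-2-3 — obeys.
(d) lgʃs: profile 6-2-3-3 — violates.
(e) dx: profile 2-3 — obeys.
(f) ʔdʃʀ: profile 1-2-3-7 — obeys.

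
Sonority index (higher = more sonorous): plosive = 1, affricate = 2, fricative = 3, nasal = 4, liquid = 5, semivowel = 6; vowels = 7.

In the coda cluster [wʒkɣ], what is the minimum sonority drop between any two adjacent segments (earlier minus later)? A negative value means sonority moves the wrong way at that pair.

/w/: semivowel = 6.
/ʒ/: fricative = 3.
/k/: plosive = 1.
/ɣ/: fricative = 3.
/w/→/ʒ/: change +3.
/ʒ/→/k/: change +2.
/k/→/ɣ/: change -2.
Minimum = -2.

-2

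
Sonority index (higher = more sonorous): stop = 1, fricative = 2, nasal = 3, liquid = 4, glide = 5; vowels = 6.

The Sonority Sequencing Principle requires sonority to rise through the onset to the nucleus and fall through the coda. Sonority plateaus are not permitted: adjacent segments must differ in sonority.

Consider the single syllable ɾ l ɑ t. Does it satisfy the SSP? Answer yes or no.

Onset: /ɾ/ is a liquid (sonority 4), /l/ is a liquid (sonority 4); then the nucleus /ɑ/ (sonority 6).
Onset profile 4-4-6 — does not strictly rise throughout.
Coda: /t/ is a stop (sonority 1).
Coda profile 6-1 — falls from the nucleus.

no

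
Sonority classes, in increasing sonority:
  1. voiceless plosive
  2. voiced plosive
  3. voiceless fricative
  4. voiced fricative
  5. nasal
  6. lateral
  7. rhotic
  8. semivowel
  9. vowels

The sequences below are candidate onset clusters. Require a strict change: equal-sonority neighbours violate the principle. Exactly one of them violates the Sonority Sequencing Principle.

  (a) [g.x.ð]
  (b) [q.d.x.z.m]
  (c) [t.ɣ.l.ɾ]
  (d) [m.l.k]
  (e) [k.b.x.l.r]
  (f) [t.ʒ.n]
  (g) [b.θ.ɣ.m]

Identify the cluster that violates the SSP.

(a) sonority 2-3-4: well-formed.
(b) sonority 1-2-3-4-5: well-formed.
(c) sonority 1-4-6-7: well-formed.
(d) sonority 5-6-1: ill-formed.
(e) sonority 1-2-3-6-7: well-formed.
(f) sonority 1-4-5: well-formed.
(g) sonority 2-3-4-5: well-formed.

d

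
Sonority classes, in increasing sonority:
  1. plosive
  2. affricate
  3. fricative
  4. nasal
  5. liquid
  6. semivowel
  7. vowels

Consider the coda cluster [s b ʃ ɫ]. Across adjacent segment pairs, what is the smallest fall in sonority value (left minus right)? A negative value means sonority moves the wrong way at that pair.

-2

/s/: fricative = 3.
/b/: plosive = 1.
/ʃ/: fricative = 3.
/ɫ/: liquid = 5.
/s/→/b/: change +2.
/b/→/ʃ/: change -2.
/ʃ/→/ɫ/: change -2.
Minimum = -2.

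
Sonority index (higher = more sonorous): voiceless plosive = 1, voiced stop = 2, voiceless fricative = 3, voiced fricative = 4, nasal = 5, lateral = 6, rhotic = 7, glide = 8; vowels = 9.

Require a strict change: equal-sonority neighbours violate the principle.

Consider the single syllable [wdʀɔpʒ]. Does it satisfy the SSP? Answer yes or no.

Onset: /w/ is a glide (sonority 8), /d/ is a voiced stop (sonority 2), /ʀ/ is a rhotic (sonority 7); then the nucleus /ɔ/ (sonority 9).
Onset profile 8-2-7-9 — does not strictly rise throughout.
Coda: /p/ is a voiceless plosive (sonority 1), /ʒ/ is a voiced fricative (sonority 4).
Coda profile 9-1-4 — does not strictly fall throughout.

no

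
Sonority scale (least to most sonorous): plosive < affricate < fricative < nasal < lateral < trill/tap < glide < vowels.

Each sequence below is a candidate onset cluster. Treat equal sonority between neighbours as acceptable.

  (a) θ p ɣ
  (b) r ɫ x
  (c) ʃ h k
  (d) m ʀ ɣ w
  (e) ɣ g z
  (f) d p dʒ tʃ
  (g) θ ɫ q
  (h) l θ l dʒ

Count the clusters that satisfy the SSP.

1

(a) 3-1-3 → violates
(b) 6-5-3 → violates
(c) 3-3-1 → violates
(d) 4-6-3-7 → violates
(e) 3-1-3 → violates
(f) 1-1-2-2 → obeys
(g) 3-5-1 → violates
(h) 5-3-5-2 → violates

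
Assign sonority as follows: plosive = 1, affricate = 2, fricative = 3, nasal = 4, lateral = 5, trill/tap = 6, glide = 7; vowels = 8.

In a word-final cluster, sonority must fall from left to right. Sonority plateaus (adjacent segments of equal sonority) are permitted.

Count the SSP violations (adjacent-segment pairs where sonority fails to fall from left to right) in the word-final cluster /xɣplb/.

1

/x/ — fricative, sonority 3.
/ɣ/ — fricative, sonority 3.
/p/ — plosive, sonority 1.
/l/ — lateral, sonority 5.
/b/ — plosive, sonority 1.
/x/→/ɣ/: 3→3 (plateau, allowed) — ok.
/ɣ/→/p/: 3→1 (falls) — ok.
/p/→/l/: 1→5 (does not fall) — violation.
/l/→/b/: 5→1 (falls) — ok.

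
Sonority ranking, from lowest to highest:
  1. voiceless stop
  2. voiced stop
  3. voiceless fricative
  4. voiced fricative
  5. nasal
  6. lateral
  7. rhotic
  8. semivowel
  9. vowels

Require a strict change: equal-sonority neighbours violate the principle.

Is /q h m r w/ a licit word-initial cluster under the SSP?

yes

/q/: voiceless stop = 1.
/h/: voiceless fricative = 3.
/m/: nasal = 5.
/r/: rhotic = 7.
/w/: semivowel = 8.
The profile 1-3-5-7-8 strictly rises, so the word-initial cluster satisfies the SSP.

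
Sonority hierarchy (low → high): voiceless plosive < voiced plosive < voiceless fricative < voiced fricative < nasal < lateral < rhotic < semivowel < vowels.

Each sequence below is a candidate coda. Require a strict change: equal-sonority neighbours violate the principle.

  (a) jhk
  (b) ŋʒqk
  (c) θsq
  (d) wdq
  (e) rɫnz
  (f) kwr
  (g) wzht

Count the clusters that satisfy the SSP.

4

(a) 8-3-1 → obeys
(b) 5-4-1-1 → violates
(c) 3-3-1 → violates
(d) 8-2-1 → obeys
(e) 7-6-5-4 → obeys
(f) 1-8-7 → violates
(g) 8-4-3-1 → obeys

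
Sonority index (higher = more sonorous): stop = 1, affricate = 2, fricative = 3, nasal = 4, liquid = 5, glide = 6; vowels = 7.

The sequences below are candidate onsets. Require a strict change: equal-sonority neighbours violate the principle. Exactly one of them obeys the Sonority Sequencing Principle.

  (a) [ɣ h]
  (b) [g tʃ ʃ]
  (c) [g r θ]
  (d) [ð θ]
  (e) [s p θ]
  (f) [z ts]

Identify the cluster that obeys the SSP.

(a) sonority 3-3: ill-formed.
(b) sonority 1-2-3: well-formed.
(c) sonority 1-5-3: ill-formed.
(d) sonority 3-3: ill-formed.
(e) sonority 3-1-3: ill-formed.
(f) sonority 3-2: ill-formed.

b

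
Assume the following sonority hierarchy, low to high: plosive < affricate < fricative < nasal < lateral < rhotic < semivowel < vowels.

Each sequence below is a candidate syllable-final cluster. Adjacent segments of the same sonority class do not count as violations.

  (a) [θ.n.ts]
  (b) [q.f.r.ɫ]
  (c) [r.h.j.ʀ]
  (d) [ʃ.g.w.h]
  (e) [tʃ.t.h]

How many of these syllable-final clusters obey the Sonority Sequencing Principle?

0

(a) 3-4-2 → violates
(b) 1-3-6-5 → violates
(c) 6-3-7-6 → violates
(d) 3-1-7-3 → violates
(e) 2-1-3 → violates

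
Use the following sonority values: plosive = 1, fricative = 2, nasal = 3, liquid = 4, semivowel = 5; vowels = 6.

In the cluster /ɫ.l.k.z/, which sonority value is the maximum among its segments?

/ɫ/ is a liquid (sonority 4).
/l/ is a liquid (sonority 4).
/k/ is a plosive (sonority 1).
/z/ is a fricative (sonority 2).
The maximum is 4.

4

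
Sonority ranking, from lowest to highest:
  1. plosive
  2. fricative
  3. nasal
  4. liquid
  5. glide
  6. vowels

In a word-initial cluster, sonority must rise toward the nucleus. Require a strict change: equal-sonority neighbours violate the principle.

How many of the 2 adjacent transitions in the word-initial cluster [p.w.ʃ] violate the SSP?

1

/p/ — plosive, sonority 1.
/w/ — glide, sonority 5.
/ʃ/ — fricative, sonority 2.
/p/→/w/: 1→5 (rises) — ok.
/w/→/ʃ/: 5→2 (does not rise) — violation.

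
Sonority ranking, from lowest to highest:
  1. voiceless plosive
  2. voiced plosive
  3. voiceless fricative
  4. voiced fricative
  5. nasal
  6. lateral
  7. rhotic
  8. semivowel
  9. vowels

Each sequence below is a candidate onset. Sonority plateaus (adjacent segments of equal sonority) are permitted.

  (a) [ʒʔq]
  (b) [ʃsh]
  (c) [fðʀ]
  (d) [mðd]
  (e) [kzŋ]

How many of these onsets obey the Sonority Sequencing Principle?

(a) [ʒʔq]: profile 4-1-1 — violates.
(b) [ʃsh]: profile 3-3-3 — obeys.
(c) [fðʀ]: profile 3-4-7 — obeys.
(d) [mðd]: profile 5-4-2 — violates.
(e) [kzŋ]: profile 1-4-5 — obeys.

3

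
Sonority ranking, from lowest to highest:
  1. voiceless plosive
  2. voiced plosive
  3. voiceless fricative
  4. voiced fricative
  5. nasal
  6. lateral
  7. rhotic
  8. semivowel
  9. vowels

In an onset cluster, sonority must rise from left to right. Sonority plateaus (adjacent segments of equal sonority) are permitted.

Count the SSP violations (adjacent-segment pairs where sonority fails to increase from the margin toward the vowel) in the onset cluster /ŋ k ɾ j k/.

/ŋ/: nasal = 5.
/k/: voiceless plosive = 1.
/ɾ/: rhotic = 7.
/j/: semivowel = 8.
/k/: voiceless plosive = 1.
/ŋ/→/k/: 5→1 (does not rise) — violation.
/k/→/ɾ/: 1→7 (rises) — ok.
/ɾ/→/j/: 7→8 (rises) — ok.
/j/→/k/: 8→1 (does not rise) — violation.

2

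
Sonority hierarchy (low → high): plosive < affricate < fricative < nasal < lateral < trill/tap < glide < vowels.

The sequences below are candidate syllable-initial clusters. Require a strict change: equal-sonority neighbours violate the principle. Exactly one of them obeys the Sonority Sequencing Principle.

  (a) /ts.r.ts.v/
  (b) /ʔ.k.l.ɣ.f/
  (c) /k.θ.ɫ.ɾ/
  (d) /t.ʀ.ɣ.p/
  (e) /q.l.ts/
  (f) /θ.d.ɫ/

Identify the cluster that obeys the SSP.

c

(a) /ts.r.ts.v/: profile 2-6-2-3 — violates.
(b) /ʔ.k.l.ɣ.f/: profile 1-1-5-3-3 — violates.
(c) /k.θ.ɫ.ɾ/: profile 1-3-5-6 — obeys.
(d) /t.ʀ.ɣ.p/: profile 1-6-3-1 — violates.
(e) /q.l.ts/: profile 1-5-2 — violates.
(f) /θ.d.ɫ/: profile 3-1-5 — violates.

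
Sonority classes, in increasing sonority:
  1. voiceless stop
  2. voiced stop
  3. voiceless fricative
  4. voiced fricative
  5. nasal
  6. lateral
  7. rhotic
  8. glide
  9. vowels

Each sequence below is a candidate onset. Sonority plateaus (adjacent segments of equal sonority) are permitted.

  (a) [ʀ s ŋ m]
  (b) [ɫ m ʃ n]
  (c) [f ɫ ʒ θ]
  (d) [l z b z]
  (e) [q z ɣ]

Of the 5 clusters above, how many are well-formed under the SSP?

1

(a) 7-3-5-5 → violates
(b) 6-5-3-5 → violates
(c) 3-6-4-3 → violates
(d) 6-4-2-4 → violates
(e) 1-4-4 → obeys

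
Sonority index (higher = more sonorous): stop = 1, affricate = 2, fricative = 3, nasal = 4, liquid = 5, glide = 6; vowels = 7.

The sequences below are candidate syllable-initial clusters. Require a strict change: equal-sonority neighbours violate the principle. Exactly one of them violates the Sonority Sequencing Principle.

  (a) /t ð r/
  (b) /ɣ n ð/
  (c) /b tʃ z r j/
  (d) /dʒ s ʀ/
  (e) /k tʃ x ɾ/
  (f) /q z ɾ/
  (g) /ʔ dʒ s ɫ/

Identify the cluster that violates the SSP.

b

(a) /t ð r/: profile 1-3-5 — obeys.
(b) /ɣ n ð/: profile 3-4-3 — violates.
(c) /b tʃ z r j/: profile 1-2-3-5-6 — obeys.
(d) /dʒ s ʀ/: profile 2-3-5 — obeys.
(e) /k tʃ x ɾ/: profile 1-2-3-5 — obeys.
(f) /q z ɾ/: profile 1-3-5 — obeys.
(g) /ʔ dʒ s ɫ/: profile 1-2-3-5 — obeys.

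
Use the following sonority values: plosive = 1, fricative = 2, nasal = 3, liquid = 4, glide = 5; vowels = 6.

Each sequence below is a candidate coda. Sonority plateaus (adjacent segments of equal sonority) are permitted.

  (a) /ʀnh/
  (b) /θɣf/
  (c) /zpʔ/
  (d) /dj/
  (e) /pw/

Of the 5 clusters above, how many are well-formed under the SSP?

3

(a) 4-3-2 → obeys
(b) 2-2-2 → obeys
(c) 2-1-1 → obeys
(d) 1-5 → violates
(e) 1-5 → violates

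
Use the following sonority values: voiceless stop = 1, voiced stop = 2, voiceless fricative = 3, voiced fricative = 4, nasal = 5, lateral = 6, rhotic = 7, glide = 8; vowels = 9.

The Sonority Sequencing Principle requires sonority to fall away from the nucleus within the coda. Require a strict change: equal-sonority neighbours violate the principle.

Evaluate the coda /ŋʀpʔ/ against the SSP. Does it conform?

no

/ŋ/: nasal = 5.
/ʀ/: rhotic = 7.
/p/: voiceless stop = 1.
/ʔ/: voiceless stop = 1.
The profile is 5-7-1-1. Between /ŋ/ (5) and /ʀ/ (7) sonority does not fall, so the cluster violates the SSP.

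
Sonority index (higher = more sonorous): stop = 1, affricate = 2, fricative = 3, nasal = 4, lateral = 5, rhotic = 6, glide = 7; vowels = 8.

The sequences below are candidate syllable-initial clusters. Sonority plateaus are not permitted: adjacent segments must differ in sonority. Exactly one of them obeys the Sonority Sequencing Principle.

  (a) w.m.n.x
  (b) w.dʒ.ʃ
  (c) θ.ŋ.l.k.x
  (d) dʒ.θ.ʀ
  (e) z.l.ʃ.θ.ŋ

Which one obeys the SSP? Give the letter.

(a) w.m.n.x: profile 7-4-4-3 — violates.
(b) w.dʒ.ʃ: profile 7-2-3 — violates.
(c) θ.ŋ.l.k.x: profile 3-4-5-1-3 — violates.
(d) dʒ.θ.ʀ: profile 2-3-6 — obeys.
(e) z.l.ʃ.θ.ŋ: profile 3-5-3-3-4 — violates.

d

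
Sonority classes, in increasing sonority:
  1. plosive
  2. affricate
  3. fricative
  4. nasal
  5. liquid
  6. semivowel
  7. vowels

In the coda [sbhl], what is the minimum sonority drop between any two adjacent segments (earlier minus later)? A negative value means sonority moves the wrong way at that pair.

-2

/s/: fricative = 3.
/b/: plosive = 1.
/h/: fricative = 3.
/l/: liquid = 5.
/s/→/b/: change +2.
/b/→/h/: change -2.
/h/→/l/: change -2.
Minimum = -2.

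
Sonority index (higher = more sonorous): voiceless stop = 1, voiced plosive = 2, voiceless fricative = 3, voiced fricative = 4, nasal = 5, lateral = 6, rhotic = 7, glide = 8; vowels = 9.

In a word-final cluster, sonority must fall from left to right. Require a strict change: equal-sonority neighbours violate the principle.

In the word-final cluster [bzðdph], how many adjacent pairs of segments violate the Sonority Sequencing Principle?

/b/ — voiced plosive, sonority 2.
/z/ — voiced fricative, sonority 4.
/ð/ — voiced fricative, sonority 4.
/d/ — voiced plosive, sonority 2.
/p/ — voiceless stop, sonority 1.
/h/ — voiceless fricative, sonority 3.
/b/→/z/: 2→4 (does not fall) — violation.
/z/→/ð/: 4→4 (plateau) — violation.
/ð/→/d/: 4→2 (falls) — ok.
/d/→/p/: 2→1 (falls) — ok.
/p/→/h/: 1→3 (does not fall) — violation.

3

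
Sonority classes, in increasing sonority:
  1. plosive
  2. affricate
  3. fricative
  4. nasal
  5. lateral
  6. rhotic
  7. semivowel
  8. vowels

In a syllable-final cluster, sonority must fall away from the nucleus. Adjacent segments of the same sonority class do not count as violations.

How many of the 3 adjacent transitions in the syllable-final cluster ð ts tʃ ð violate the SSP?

/ð/: fricative = 3.
/ts/: affricate = 2.
/tʃ/: affricate = 2.
/ð/: fricative = 3.
/ð/→/ts/: 3→2 (falls) — ok.
/ts/→/tʃ/: 2→2 (plateau, allowed) — ok.
/tʃ/→/ð/: 2→3 (does not fall) — violation.

1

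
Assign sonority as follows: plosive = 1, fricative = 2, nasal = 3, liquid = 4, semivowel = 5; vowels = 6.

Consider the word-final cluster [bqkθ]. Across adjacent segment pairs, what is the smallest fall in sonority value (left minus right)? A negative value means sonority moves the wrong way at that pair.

/b/ — plosive, sonority 1.
/q/ — plosive, sonority 1.
/k/ — plosive, sonority 1.
/θ/ — fricative, sonority 2.
/b/→/q/: change +0.
/q/→/k/: change +0.
/k/→/θ/: change -1.
Minimum = -1.

-1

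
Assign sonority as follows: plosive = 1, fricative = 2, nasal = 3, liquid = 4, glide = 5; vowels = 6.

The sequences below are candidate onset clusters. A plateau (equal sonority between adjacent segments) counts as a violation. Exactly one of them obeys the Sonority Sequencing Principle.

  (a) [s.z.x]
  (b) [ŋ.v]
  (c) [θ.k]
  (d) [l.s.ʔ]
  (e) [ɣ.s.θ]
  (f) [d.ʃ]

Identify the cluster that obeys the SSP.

(a) [s.z.x]: profile 2-2-2 — violates.
(b) [ŋ.v]: profile 3-2 — violates.
(c) [θ.k]: profile 2-1 — violates.
(d) [l.s.ʔ]: profile 4-2-1 — violates.
(e) [ɣ.s.θ]: profile 2-2-2 — violates.
(f) [d.ʃ]: profile 1-2 — obeys.

f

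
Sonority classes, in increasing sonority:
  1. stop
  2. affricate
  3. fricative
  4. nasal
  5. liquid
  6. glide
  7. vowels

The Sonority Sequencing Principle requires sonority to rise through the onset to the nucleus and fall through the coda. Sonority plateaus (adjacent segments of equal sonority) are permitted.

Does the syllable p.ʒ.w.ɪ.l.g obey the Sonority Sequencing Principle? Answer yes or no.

Onset: /p/ is a stop (sonority 1), /ʒ/ is a fricative (sonority 3), /w/ is a glide (sonority 6); then the nucleus /ɪ/ (sonority 7).
Onset profile 1-3-6-7 — rises to the nucleus.
Coda: /l/ is a liquid (sonority 5), /g/ is a stop (sonority 1).
Coda profile 7-5-1 — falls from the nucleus.

yes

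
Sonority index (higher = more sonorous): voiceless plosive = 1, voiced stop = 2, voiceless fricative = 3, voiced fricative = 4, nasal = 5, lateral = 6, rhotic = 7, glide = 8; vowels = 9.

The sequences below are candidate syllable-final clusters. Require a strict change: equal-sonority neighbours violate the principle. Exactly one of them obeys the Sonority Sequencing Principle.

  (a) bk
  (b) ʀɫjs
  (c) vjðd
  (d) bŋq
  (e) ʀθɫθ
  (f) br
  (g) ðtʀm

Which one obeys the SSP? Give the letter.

(a) 2-1 → obeys
(b) 7-6-8-3 → violates
(c) 4-8-4-2 → violates
(d) 2-5-1 → violates
(e) 7-3-6-3 → violates
(f) 2-7 → violates
(g) 4-1-7-5 → violates

a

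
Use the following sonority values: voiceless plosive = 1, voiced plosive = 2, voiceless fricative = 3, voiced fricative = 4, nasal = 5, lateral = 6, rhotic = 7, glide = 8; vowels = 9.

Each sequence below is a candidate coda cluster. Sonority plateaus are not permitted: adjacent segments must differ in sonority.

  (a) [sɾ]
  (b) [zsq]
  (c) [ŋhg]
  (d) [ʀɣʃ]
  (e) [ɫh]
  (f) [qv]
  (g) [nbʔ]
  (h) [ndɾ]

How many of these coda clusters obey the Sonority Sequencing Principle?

(a) [sɾ]: profile 3-7 — violates.
(b) [zsq]: profile 4-3-1 — obeys.
(c) [ŋhg]: profile 5-3-2 — obeys.
(d) [ʀɣʃ]: profile 7-4-3 — obeys.
(e) [ɫh]: profile 6-3 — obeys.
(f) [qv]: profile 1-4 — violates.
(g) [nbʔ]: profile 5-2-1 — obeys.
(h) [ndɾ]: profile 5-2-7 — violates.

5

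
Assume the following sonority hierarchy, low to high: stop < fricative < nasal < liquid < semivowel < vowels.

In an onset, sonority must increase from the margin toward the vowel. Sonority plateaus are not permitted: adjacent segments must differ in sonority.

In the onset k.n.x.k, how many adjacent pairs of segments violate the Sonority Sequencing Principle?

2

/k/: stop = 1.
/n/: nasal = 3.
/x/: fricative = 2.
/k/: stop = 1.
/k/→/n/: 1→3 (rises) — ok.
/n/→/x/: 3→2 (does not rise) — violation.
/x/→/k/: 2→1 (does not rise) — violation.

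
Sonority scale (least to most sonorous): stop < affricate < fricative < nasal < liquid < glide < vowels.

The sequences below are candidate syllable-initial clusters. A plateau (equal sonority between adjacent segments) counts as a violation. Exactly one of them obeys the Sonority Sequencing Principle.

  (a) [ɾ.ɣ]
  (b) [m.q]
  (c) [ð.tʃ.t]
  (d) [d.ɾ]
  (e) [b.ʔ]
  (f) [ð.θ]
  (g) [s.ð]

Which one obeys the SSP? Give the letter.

d

(a) 5-3 → violates
(b) 4-1 → violates
(c) 3-2-1 → violates
(d) 1-5 → obeys
(e) 1-1 → violates
(f) 3-3 → violates
(g) 3-3 → violates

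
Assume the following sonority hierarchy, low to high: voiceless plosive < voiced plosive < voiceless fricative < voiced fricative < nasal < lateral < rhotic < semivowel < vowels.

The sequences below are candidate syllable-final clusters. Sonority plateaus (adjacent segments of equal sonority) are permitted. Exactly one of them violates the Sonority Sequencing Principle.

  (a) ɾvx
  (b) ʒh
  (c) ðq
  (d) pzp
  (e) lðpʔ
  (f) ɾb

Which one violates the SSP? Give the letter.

d

(a) ɾvx: profile 7-4-3 — obeys.
(b) ʒh: profile 4-3 — obeys.
(c) ðq: profile 4-1 — obeys.
(d) pzp: profile 1-4-1 — violates.
(e) lðpʔ: profile 6-4-1-1 — obeys.
(f) ɾb: profile 7-2 — obeys.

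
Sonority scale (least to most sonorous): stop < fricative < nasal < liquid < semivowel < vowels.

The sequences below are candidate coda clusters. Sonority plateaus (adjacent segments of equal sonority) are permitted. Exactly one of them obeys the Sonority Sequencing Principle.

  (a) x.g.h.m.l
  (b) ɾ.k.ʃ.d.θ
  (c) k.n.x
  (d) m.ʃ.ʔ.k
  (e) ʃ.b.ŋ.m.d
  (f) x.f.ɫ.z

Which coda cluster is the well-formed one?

d

(a) 2-1-2-3-4 → violates
(b) 4-1-2-1-2 → violates
(c) 1-3-2 → violates
(d) 3-2-1-1 → obeys
(e) 2-1-3-3-1 → violates
(f) 2-2-4-2 → violates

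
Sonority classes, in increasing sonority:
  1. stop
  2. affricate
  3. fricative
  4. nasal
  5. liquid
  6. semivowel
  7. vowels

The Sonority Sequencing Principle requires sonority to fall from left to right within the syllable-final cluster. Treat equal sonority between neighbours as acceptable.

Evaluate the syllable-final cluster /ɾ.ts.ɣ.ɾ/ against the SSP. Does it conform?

/ɾ/: liquid = 5.
/ts/: affricate = 2.
/ɣ/: fricative = 3.
/ɾ/: liquid = 5.
The profile is 5-2-3-5. Between /ts/ (2) and /ɣ/ (3) sonority does not fall, so the cluster violates the SSP.

no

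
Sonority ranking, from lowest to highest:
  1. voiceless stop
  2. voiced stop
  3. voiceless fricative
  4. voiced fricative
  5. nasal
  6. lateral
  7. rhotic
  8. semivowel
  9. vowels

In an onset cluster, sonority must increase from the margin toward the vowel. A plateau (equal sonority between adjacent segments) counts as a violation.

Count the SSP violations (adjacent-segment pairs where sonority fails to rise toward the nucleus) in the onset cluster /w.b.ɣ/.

1

/w/ is a semivowel (sonority 8).
/b/ is a voiced stop (sonority 2).
/ɣ/ is a voiced fricative (sonority 4).
/w/→/b/: 8→2 (does not rise) — violation.
/b/→/ɣ/: 2→4 (rises) — ok.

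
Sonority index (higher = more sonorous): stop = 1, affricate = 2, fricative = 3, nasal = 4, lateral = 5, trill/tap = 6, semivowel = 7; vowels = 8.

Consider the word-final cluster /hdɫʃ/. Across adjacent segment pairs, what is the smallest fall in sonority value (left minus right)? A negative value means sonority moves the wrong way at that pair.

/h/ is a fricative (sonority 3).
/d/ is a stop (sonority 1).
/ɫ/ is a lateral (sonority 5).
/ʃ/ is a fricative (sonority 3).
/h/→/d/: change +2.
/d/→/ɫ/: change -4.
/ɫ/→/ʃ/: change +2.
Minimum = -4.

-4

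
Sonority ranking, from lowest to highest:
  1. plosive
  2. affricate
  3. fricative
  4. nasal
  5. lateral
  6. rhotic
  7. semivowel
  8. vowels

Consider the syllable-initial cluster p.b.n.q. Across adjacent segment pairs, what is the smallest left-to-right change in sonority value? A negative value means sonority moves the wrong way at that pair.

/p/ is a plosive (sonority 1).
/b/ is a plosive (sonority 1).
/n/ is a nasal (sonority 4).
/q/ is a plosive (sonority 1).
/p/→/b/: change +0.
/b/→/n/: change +3.
/n/→/q/: change -3.
Minimum = -3.

-3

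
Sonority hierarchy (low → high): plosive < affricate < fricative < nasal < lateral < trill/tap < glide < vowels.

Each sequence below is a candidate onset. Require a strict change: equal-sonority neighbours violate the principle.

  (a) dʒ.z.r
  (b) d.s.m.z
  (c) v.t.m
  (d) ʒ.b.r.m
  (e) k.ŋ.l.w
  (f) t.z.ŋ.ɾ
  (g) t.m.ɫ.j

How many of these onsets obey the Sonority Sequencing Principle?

4

(a) dʒ.z.r: profile 2-3-6 — obeys.
(b) d.s.m.z: profile 1-3-4-3 — violates.
(c) v.t.m: profile 3-1-4 — violates.
(d) ʒ.b.r.m: profile 3-1-6-4 — violates.
(e) k.ŋ.l.w: profile 1-4-5-7 — obeys.
(f) t.z.ŋ.ɾ: profile 1-3-4-6 — obeys.
(g) t.m.ɫ.j: profile 1-4-5-7 — obeys.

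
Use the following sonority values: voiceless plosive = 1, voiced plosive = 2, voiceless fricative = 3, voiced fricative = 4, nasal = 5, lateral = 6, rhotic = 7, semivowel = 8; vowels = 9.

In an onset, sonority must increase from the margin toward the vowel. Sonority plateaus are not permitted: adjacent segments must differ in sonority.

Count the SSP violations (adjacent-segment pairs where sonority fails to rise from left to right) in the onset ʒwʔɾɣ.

/ʒ/ — voiced fricative, sonority 4.
/w/ — semivowel, sonority 8.
/ʔ/ — voiceless plosive, sonority 1.
/ɾ/ — rhotic, sonority 7.
/ɣ/ — voiced fricative, sonority 4.
/ʒ/→/w/: 4→8 (rises) — ok.
/w/→/ʔ/: 8→1 (does not rise) — violation.
/ʔ/→/ɾ/: 1→7 (rises) — ok.
/ɾ/→/ɣ/: 7→4 (does not rise) — violation.

2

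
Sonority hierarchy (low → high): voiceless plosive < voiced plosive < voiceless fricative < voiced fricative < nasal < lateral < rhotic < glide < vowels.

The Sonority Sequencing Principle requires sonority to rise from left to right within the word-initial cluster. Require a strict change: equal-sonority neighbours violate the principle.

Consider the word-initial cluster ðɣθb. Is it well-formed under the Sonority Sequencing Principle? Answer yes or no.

/ð/ — voiced fricative, sonority 4.
/ɣ/ — voiced fricative, sonority 4.
/θ/ — voiceless fricative, sonority 3.
/b/ — voiced plosive, sonority 2.
The profile is 4-4-3-2. Between /ð/ (4) and /ɣ/ (4) sonority does not rise, so the cluster violates the SSP.

no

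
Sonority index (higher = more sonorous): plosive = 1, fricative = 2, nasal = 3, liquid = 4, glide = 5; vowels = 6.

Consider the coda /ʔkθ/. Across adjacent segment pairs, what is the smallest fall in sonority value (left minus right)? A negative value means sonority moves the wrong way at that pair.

/ʔ/ is a plosive (sonority 1).
/k/ is a plosive (sonority 1).
/θ/ is a fricative (sonority 2).
/ʔ/→/k/: change +0.
/k/→/θ/: change -1.
Minimum = -1.

-1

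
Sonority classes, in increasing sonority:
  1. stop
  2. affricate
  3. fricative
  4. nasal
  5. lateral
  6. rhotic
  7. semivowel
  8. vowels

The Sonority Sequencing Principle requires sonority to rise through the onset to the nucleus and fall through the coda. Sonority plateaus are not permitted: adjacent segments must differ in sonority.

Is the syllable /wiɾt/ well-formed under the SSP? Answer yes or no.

Onset: /w/ is a semivowel (sonority 7); then the nucleus /i/ (sonority 8).
Onset profile 7-8 — rises to the nucleus.
Coda: /ɾ/ is a rhotic (sonority 6), /t/ is a stop (sonority 1).
Coda profile 8-6-1 — falls from the nucleus.

yes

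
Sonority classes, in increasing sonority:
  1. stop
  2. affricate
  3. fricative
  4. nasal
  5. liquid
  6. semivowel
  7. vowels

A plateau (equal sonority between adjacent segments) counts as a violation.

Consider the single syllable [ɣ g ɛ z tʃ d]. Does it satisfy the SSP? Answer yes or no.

no

Onset: /ɣ/ is a fricative (sonority 3), /g/ is a stop (sonority 1); then the nucleus /ɛ/ (sonority 7).
Onset profile 3-1-7 — does not strictly rise throughout.
Coda: /z/ is a fricative (sonority 3), /tʃ/ is an affricate (sonority 2), /d/ is a stop (sonority 1).
Coda profile 7-3-2-1 — falls from the nucleus.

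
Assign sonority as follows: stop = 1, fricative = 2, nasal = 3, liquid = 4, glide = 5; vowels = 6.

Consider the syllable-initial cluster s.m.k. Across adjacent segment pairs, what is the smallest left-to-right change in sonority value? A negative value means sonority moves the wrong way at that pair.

/s/ is a fricative (sonority 2).
/m/ is a nasal (sonority 3).
/k/ is a stop (sonority 1).
/s/→/m/: change +1.
/m/→/k/: change -2.
Minimum = -2.

-2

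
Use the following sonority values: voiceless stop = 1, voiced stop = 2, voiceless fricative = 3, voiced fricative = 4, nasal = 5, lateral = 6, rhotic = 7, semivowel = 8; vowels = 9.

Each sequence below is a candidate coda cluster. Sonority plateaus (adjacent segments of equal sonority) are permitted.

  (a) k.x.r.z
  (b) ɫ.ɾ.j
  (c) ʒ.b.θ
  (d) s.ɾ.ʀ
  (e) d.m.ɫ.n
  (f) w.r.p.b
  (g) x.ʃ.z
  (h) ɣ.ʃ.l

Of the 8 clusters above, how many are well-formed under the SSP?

0

(a) k.x.r.z: profile 1-3-7-4 — violates.
(b) ɫ.ɾ.j: profile 6-7-8 — violates.
(c) ʒ.b.θ: profile 4-2-3 — violates.
(d) s.ɾ.ʀ: profile 3-7-7 — violates.
(e) d.m.ɫ.n: profile 2-5-6-5 — violates.
(f) w.r.p.b: profile 8-7-1-2 — violates.
(g) x.ʃ.z: profile 3-3-4 — violates.
(h) ɣ.ʃ.l: profile 4-3-6 — violates.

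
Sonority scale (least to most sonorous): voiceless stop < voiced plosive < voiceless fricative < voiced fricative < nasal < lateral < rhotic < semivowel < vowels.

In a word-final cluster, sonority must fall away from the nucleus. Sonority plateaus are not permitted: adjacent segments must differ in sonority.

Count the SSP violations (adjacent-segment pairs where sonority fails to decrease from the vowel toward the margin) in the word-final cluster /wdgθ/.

2

/w/ — semivowel, sonority 8.
/d/ — voiced plosive, sonority 2.
/g/ — voiced plosive, sonority 2.
/θ/ — voiceless fricative, sonority 3.
/w/→/d/: 8→2 (falls) — ok.
/d/→/g/: 2→2 (plateau) — violation.
/g/→/θ/: 2→3 (does not fall) — violation.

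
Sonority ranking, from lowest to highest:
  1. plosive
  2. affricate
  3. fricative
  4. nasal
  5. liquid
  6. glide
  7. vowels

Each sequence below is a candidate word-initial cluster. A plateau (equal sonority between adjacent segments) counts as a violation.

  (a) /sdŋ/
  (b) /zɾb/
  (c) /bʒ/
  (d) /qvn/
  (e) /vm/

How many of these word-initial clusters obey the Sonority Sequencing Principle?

3

(a) 3-1-4 → violates
(b) 3-5-1 → violates
(c) 1-3 → obeys
(d) 1-3-4 → obeys
(e) 3-4 → obeys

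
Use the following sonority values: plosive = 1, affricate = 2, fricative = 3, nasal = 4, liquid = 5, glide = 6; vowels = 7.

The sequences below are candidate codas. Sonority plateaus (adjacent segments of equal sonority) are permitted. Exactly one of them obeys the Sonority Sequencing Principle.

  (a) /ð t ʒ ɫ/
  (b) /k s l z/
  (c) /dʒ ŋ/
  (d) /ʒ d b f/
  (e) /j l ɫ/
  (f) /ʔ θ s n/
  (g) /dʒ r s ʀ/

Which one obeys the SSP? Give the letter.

e

(a) sonority 3-1-3-5: ill-formed.
(b) sonority 1-3-5-3: ill-formed.
(c) sonority 2-4: ill-formed.
(d) sonority 3-1-1-3: ill-formed.
(e) sonority 6-5-5: well-formed.
(f) sonority 1-3-3-4: ill-formed.
(g) sonority 2-5-3-5: ill-formed.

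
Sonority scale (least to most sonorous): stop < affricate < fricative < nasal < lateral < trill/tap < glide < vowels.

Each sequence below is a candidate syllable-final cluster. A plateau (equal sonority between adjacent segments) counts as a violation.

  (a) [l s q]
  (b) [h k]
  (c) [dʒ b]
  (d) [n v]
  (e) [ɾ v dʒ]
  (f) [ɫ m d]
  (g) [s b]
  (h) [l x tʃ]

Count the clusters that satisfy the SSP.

8

(a) 5-3-1 → obeys
(b) 3-1 → obeys
(c) 2-1 → obeys
(d) 4-3 → obeys
(e) 6-3-2 → obeys
(f) 5-4-1 → obeys
(g) 3-1 → obeys
(h) 5-3-2 → obeys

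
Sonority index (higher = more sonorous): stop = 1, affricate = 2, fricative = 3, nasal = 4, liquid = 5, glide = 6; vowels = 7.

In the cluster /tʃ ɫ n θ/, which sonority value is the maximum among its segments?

/tʃ/: affricate = 2.
/ɫ/: liquid = 5.
/n/: nasal = 4.
/θ/: fricative = 3.
The maximum is 5.

5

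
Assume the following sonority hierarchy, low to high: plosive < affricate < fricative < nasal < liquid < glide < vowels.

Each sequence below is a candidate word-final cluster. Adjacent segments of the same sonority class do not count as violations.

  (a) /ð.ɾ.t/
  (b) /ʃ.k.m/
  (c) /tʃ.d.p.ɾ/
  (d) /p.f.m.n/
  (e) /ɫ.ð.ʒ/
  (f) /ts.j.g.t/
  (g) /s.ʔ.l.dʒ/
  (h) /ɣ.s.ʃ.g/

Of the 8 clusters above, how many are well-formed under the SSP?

2

(a) 3-5-1 → violates
(b) 3-1-4 → violates
(c) 2-1-1-5 → violates
(d) 1-3-4-4 → violates
(e) 5-3-3 → obeys
(f) 2-6-1-1 → violates
(g) 3-1-5-2 → violates
(h) 3-3-3-1 → obeys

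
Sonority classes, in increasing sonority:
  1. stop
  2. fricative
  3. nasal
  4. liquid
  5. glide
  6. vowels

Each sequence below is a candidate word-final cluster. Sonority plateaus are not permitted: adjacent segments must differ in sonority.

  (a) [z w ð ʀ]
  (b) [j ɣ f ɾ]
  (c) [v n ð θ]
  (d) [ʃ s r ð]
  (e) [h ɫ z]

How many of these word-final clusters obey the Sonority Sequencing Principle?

0

(a) [z w ð ʀ]: profile 2-5-2-4 — violates.
(b) [j ɣ f ɾ]: profile 5-2-2-4 — violates.
(c) [v n ð θ]: profile 2-3-2-2 — violates.
(d) [ʃ s r ð]: profile 2-2-4-2 — violates.
(e) [h ɫ z]: profile 2-4-2 — violates.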